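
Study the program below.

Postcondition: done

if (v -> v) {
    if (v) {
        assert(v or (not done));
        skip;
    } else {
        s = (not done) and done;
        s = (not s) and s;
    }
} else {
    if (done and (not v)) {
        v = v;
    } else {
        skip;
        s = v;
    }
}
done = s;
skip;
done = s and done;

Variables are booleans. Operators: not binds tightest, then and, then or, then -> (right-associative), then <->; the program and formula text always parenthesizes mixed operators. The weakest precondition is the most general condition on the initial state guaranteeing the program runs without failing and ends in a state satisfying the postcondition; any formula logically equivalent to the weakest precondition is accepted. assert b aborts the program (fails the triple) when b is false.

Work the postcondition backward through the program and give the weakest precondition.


Working backward. After the program, done must hold.
Before done := s and done: s and done
Before skip: s and done
Before done := s: s
Then branch requires (v -> ((v or (not done)) and s)) and v; else branch requires ((done and (not v)) -> s) and ((not (done and (not v))) -> v).
Before the if: (v -> ((v or (not done)) and s)) and v
Answer: WP = (v -> ((v or (not done)) and s)) and v


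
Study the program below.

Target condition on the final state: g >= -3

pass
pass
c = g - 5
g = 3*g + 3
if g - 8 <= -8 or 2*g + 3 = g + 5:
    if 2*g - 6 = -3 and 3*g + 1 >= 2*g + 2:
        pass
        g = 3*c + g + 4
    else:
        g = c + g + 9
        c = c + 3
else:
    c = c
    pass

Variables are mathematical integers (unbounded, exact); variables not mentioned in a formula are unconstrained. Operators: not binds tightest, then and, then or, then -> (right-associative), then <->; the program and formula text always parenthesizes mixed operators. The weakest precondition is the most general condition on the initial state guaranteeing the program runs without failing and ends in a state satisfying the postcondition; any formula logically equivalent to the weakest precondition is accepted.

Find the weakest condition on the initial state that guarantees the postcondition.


Working backward. After the program, g >= -3 must hold.
Then branch requires ((2*g = 3 and g >= 1) -> 3*c + g >= -7) and ((not (2*g = 3 and g >= 1)) -> c + g >= -12); else branch requires g >= -3.
Before the if: ((g <= 0 or g = 2) -> (((2*g = 3 and g >= 1) -> 3*c + g >= -7) and ((not (2*g = 3 and g >= 1)) -> c + g >= -12))) and ((not (g <= 0 or g = 2)) -> g >= -3)
Before g := 3*g + 3: ((3*g <= -3 or 3*g = -1) -> (((6*g = -3 and 3*g >= -2) -> 3*c + 3*g >= -10) and ((not (6*g = -3 and 3*g >= -2)) -> c + 3*g >= -15))) and ((not (3*g <= -3 or 3*g = -1)) -> 3*g >= -6)
Before c := g - 5: ((3*g <= -3 or 3*g = -1) -> (((6*g = -3 and 3*g >= -2) -> 6*g >= 5) and ((not (6*g = -3 and 3*g >= -2)) -> 4*g >= -10))) and ((not (3*g <= -3 or 3*g = -1)) -> 3*g >= -6)
Before skip: ((3*g <= -3 or 3*g = -1) -> (((6*g = -3 and 3*g >= -2) -> 6*g >= 5) and ((not (6*g = -3 and 3*g >= -2)) -> 4*g >= -10))) and ((not (3*g <= -3 or 3*g = -1)) -> 3*g >= -6)
Before skip: ((3*g <= -3 or 3*g = -1) -> (((6*g = -3 and 3*g >= -2) -> 6*g >= 5) and ((not (6*g = -3 and 3*g >= -2)) -> 4*g >= -10))) and ((not (3*g <= -3 or 3*g = -1)) -> 3*g >= -6)
Answer: WP = ((3*g <= -3 or 3*g = -1) -> (((6*g = -3 and 3*g >= -2) -> 6*g >= 5) and ((not (6*g = -3 and 3*g >= -2)) -> 4*g >= -10))) and ((not (3*g <= -3 or 3*g = -1)) -> 3*g >= -6)


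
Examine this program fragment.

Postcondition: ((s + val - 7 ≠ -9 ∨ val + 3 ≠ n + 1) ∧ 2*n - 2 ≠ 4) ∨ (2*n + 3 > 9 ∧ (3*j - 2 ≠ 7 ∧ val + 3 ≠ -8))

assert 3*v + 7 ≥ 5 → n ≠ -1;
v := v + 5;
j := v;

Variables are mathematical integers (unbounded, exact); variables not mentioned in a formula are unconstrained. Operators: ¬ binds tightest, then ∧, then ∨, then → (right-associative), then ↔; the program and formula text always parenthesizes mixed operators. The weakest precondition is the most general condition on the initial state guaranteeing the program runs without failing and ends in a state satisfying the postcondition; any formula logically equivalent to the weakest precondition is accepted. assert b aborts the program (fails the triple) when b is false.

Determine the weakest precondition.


Working backward. After the program, the postcondition ((s + val - 7 ≠ -9 ∨ val + 3 ≠ n + 1) ∧ 2*n - 2 ≠ 4) ∨ (2*n + 3 > 9 ∧ (3*j - 2 ≠ 7 ∧ val + 3 ≠ -8)) must hold; in canonical form it is ((s + val ≠ -2 ∨ val ≠ n - 2) ∧ 2*n ≠ 6) ∨ (2*n > 6 ∧ 3*j ≠ 9 ∧ val ≠ -11).
Before j := v: ((s + val ≠ -2 ∨ val ≠ n - 2) ∧ 2*n ≠ 6) ∨ (2*n > 6 ∧ 3*v ≠ 9 ∧ val ≠ -11)
Before v := v + 5: ((s + val ≠ -2 ∨ val ≠ n - 2) ∧ 2*n ≠ 6) ∨ (2*n > 6 ∧ 3*v ≠ -6 ∧ val ≠ -11)
Before assert 3*v + 7 ≥ 5 → n ≠ -1: (3*v ≥ -2 → n ≠ -1) ∧ (((s + val ≠ -2 ∨ val ≠ n - 2) ∧ 2*n ≠ 6) ∨ (2*n > 6 ∧ 3*v ≠ -6 ∧ val ≠ -11))
Answer: WP = (3*v ≥ -2 → n ≠ -1) ∧ (((s + val ≠ -2 ∨ val ≠ n - 2) ∧ 2*n ≠ 6) ∨ (2*n > 6 ∧ 3*v ≠ -6 ∧ val ≠ -11))


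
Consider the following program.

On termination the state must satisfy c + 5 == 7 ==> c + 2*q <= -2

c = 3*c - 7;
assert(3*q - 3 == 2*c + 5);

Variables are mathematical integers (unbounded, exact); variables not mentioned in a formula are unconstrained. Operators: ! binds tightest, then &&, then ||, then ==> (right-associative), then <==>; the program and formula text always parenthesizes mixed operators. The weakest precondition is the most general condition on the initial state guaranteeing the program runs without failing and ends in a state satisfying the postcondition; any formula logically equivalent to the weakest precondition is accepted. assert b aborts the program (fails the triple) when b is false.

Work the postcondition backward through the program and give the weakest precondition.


Working backward. After the program, the postcondition c + 5 == 7 ==> c + 2*q <= -2 must hold; in canonical form it is c == 2 ==> c + 2*q <= -2.
Before assert 3*q - 3 == 2*c + 5: 3*q == 2*c + 8 && (c == 2 ==> c + 2*q <= -2)
Before c := 3*c - 7: 3*q == 6*c - 6 && (3*c == 9 ==> 3*c + 2*q <= 5)
Answer: WP = 3*q == 6*c - 6 && (3*c == 9 ==> 3*c + 2*q <= 5)


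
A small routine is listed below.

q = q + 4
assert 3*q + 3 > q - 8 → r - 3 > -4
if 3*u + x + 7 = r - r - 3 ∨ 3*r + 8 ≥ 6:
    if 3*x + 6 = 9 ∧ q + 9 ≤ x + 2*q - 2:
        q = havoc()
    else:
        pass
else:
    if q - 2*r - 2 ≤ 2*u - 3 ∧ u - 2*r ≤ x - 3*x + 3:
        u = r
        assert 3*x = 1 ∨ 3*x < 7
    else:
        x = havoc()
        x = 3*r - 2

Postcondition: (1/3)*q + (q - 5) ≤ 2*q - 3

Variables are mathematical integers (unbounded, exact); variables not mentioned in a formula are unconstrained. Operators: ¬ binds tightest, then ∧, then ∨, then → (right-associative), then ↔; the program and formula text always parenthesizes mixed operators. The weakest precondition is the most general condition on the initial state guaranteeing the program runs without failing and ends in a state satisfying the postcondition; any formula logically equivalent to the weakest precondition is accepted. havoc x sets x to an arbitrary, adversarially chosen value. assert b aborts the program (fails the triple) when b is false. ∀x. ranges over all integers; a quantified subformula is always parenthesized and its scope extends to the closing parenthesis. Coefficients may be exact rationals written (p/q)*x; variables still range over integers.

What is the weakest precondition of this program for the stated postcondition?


Working backward. After the program, the postcondition (1/3)*q + (q - 5) ≤ 2*q - 3 must hold; in canonical form it is (2/3)*q ≥ -2.
Then branch requires ((3*x = 3 ∧ q + x ≥ 11) → (∀q_1. (2/3)*q_1 ≥ -2)) ∧ ((¬(3*x = 3 ∧ q + x ≥ 11)) → (2/3)*q ≥ -2); else branch requires ((q ≤ 2*r + 2*u - 1 ∧ u + 2*x ≤ 2*r + 3) → ((3*x = 1 ∨ 3*x < 7) ∧ (2/3)*q ≥ -2)) ∧ ((¬(q ≤ 2*r + 2*u - 1 ∧ u + 2*x ≤ 2*r + 3)) → (2/3)*q ≥ -2).
Before the if: ((3*u + x = -10 ∨ 3*r ≥ -2) → (((3*x = 3 ∧ q + x ≥ 11) → (∀q_1. (2/3)*q_1 ≥ -2)) ∧ ((¬(3*x = 3 ∧ q + x ≥ 11)) → (2/3)*q ≥ -2))) ∧ ((¬(3*u + x = -10 ∨ 3*r ≥ -2)) → (((q ≤ 2*r + 2*u - 1 ∧ u + 2*x ≤ 2*r + 3) → ((3*x = 1 ∨ 3*x < 7) ∧ (2/3)*q ≥ -2)) ∧ ((¬(q ≤ 2*r + 2*u - 1 ∧ u + 2*x ≤ 2*r + 3)) → (2/3)*q ≥ -2)))
Before assert 3*q + 3 > q - 8 → r - 3 > -4: (2*q > -11 → r > -1) ∧ ((3*u + x = -10 ∨ 3*r ≥ -2) → (((3*x = 3 ∧ q + x ≥ 11) → (∀q_1. (2/3)*q_1 ≥ -2)) ∧ ((¬(3*x = 3 ∧ q + x ≥ 11)) → (2/3)*q ≥ -2))) ∧ ((¬(3*u + x = -10 ∨ 3*r ≥ -2)) → (((q ≤ 2*r + 2*u - 1 ∧ u + 2*x ≤ 2*r + 3) → ((3*x = 1 ∨ 3*x < 7) ∧ (2/3)*q ≥ -2)) ∧ ((¬(q ≤ 2*r + 2*u - 1 ∧ u + 2*x ≤ 2*r + 3)) → (2/3)*q ≥ -2)))
Before q := q + 4: (2*q > -19 → r > -1) ∧ ((3*u + x = -10 ∨ 3*r ≥ -2) → (((3*x = 3 ∧ q + x ≥ 7) → (∀q_1. (2/3)*q_1 ≥ -2)) ∧ ((¬(3*x = 3 ∧ q + x ≥ 7)) → (2/3)*q ≥ -14/3))) ∧ ((¬(3*u + x = -10 ∨ 3*r ≥ -2)) → (((q ≤ 2*r + 2*u - 5 ∧ u + 2*x ≤ 2*r + 3) → ((3*x = 1 ∨ 3*x < 7) ∧ (2/3)*q ≥ -14/3)) ∧ ((¬(q ≤ 2*r + 2*u - 5 ∧ u + 2*x ≤ 2*r + 3)) → (2/3)*q ≥ -14/3)))
Answer: WP = (2*q > -19 → r > -1) ∧ ((3*u + x = -10 ∨ 3*r ≥ -2) → (((3*x = 3 ∧ q + x ≥ 7) → (∀q_1. (2/3)*q_1 ≥ -2)) ∧ ((¬(3*x = 3 ∧ q + x ≥ 7)) → (2/3)*q ≥ -14/3))) ∧ ((¬(3*u + x = -10 ∨ 3*r ≥ -2)) → (((q ≤ 2*r + 2*u - 5 ∧ u + 2*x ≤ 2*r + 3) → ((3*x = 1 ∨ 3*x < 7) ∧ (2/3)*q ≥ -14/3)) ∧ ((¬(q ≤ 2*r + 2*u - 5 ∧ u + 2*x ≤ 2*r + 3)) → (2/3)*q ≥ -14/3)))


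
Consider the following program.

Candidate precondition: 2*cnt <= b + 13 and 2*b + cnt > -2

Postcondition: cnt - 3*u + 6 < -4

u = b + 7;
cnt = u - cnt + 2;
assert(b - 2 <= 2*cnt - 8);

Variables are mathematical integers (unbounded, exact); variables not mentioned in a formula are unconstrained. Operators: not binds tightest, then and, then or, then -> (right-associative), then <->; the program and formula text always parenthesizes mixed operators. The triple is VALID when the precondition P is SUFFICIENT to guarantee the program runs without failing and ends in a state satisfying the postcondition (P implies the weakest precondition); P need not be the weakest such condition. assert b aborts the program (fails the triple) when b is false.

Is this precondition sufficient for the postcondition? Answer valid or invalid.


Working backward. After the program, the postcondition cnt - 3*u + 6 < -4 must hold; in canonical form it is cnt < 3*u - 10.
Before assert b - 2 <= 2*cnt - 8: b <= 2*cnt - 6 and cnt < 3*u - 10
Before cnt := u - cnt + 2: b + 2*cnt <= 2*u - 2 and cnt + 2*u > 12
Before u := b + 7: 2*cnt <= b + 12 and 2*b + cnt > -2
The weakest precondition is 2*cnt <= b + 12 and 2*b + cnt > -2.
Check whether 2*cnt <= b + 13 and 2*b + cnt > -2 implies it.
Countermodel: at the initial state b = 1, cnt = 7, the precondition holds but the weakest precondition fails.
Answer: invalid


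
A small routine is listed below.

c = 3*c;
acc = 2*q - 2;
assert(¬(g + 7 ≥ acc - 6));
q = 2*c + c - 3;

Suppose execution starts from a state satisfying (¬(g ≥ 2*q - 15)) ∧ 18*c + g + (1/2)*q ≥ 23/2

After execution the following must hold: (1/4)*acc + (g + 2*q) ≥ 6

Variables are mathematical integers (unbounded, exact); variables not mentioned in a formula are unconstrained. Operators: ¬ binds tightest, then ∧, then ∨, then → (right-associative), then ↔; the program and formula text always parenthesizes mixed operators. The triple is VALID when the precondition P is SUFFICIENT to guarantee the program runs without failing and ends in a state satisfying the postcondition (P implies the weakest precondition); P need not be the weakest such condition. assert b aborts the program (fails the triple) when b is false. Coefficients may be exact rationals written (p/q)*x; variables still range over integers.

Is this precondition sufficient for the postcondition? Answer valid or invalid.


Working backward. After the program, the postcondition (1/4)*acc + (g + 2*q) ≥ 6 must hold; in canonical form it is (1/4)*acc + g + 2*q ≥ 6.
Before q := 2*c + c - 3: (1/4)*acc + 6*c + g ≥ 12
Before assert ¬(g + 7 ≥ acc - 6): (¬(g ≥ acc - 13)) ∧ (1/4)*acc + 6*c + g ≥ 12
Before acc := 2*q - 2: (¬(g ≥ 2*q - 15)) ∧ 6*c + g + (1/2)*q ≥ 25/2
Before c := 3*c: (¬(g ≥ 2*q - 15)) ∧ 18*c + g + (1/2)*q ≥ 25/2
The weakest precondition is (¬(g ≥ 2*q - 15)) ∧ 18*c + g + (1/2)*q ≥ 25/2.
Check whether (¬(g ≥ 2*q - 15)) ∧ 18*c + g + (1/2)*q ≥ 23/2 implies it.
Countermodel: at the initial state c = 5, g = -66, q = -25, the precondition holds but the weakest precondition fails.
Answer: invalid


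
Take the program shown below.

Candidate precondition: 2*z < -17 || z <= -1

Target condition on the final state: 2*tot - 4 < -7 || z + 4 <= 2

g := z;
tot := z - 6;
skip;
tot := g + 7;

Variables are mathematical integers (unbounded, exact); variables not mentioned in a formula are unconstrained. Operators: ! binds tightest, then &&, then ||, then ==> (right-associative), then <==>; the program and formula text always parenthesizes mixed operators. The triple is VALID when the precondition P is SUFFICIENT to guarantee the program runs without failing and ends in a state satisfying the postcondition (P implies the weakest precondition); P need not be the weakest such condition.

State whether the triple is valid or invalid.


Working backward. After the program, the postcondition 2*tot - 4 < -7 || z + 4 <= 2 must hold; in canonical form it is 2*tot < -3 || z <= -2.
Before tot := g + 7: 2*g < -17 || z <= -2
Before skip: 2*g < -17 || z <= -2
Before tot := z - 6: 2*g < -17 || z <= -2
Before g := z: 2*z < -17 || z <= -2
The weakest precondition is 2*z < -17 || z <= -2.
Check whether 2*z < -17 || z <= -1 implies it.
Countermodel: at the initial state z = -1, the precondition holds but the weakest precondition fails.
Answer: invalid


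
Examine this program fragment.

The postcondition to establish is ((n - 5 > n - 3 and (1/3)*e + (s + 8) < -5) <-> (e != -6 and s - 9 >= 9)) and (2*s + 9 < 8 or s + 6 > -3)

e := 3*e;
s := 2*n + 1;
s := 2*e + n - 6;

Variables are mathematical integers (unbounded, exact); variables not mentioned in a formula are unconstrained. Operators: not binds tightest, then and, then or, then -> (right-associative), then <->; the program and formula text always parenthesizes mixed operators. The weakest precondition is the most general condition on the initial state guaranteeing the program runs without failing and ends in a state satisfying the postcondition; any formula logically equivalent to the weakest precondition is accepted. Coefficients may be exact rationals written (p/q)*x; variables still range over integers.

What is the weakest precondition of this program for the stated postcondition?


Working backward. After the program, the postcondition ((n - 5 > n - 3 and (1/3)*e + (s + 8) < -5) <-> (e != -6 and s - 9 >= 9)) and (2*s + 9 < 8 or s + 6 > -3) must hold; in canonical form it is (not (e != -6 and s >= 18)) and (2*s < -1 or s > -9).
Before s := 2*e + n - 6: (not (e != -6 and 2*e + n >= 24)) and (4*e + 2*n < 11 or 2*e + n > -3)
Before s := 2*n + 1: (not (e != -6 and 2*e + n >= 24)) and (4*e + 2*n < 11 or 2*e + n > -3)
Before e := 3*e: (not (3*e != -6 and 6*e + n >= 24)) and (12*e + 2*n < 11 or 6*e + n > -3)
Answer: WP = (not (3*e != -6 and 6*e + n >= 24)) and (12*e + 2*n < 11 or 6*e + n > -3)


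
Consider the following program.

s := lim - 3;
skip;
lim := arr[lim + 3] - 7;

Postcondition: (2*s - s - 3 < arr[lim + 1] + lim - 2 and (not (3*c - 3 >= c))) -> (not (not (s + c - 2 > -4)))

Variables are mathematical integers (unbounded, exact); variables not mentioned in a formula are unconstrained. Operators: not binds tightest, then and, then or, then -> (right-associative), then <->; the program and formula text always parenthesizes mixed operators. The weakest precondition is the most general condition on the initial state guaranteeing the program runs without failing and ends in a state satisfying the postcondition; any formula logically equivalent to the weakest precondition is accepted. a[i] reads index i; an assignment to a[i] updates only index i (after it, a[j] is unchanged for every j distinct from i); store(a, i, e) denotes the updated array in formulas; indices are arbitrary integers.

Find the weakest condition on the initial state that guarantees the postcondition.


Working backward. After the program, the postcondition (2*s - s - 3 < arr[lim + 1] + lim - 2 and (not (3*c - 3 >= c))) -> (not (not (s + c - 2 > -4))) must hold; in canonical form it is (s < arr[lim + 1] + lim + 1 and (not (2*c >= 3))) -> c + s > -2.
Before lim := arr[lim + 3] - 7: (s < arr[lim + 3] + arr[arr[lim + 3] - 6] - 6 and (not (2*c >= 3))) -> c + s > -2
Before skip: (s < arr[lim + 3] + arr[arr[lim + 3] - 6] - 6 and (not (2*c >= 3))) -> c + s > -2
Before s := lim - 3: (lim < arr[lim + 3] + arr[arr[lim + 3] - 6] - 3 and (not (2*c >= 3))) -> c + lim > 1
Answer: WP = (lim < arr[lim + 3] + arr[arr[lim + 3] - 6] - 3 and (not (2*c >= 3))) -> c + lim > 1


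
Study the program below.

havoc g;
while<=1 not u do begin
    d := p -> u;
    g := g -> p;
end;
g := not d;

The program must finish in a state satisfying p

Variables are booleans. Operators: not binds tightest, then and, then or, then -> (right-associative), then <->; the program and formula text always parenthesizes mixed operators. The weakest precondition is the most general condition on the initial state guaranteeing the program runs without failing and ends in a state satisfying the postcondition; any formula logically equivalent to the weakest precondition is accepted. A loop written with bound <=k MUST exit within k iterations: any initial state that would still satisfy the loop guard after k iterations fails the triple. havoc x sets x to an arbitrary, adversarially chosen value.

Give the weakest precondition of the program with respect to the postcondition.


Working backward. After the program, p must hold.
Before g := not d: p
Before the loop (bound <=1), unroll the exhaustion recursion (WP_0 = exit-now case; WP_j = one more guarded iteration, up to j = 1):
  WP_0: u and p
  WP_1: ((not u) -> (u and p)) and (u -> p)
So before the loop: ((not u) -> (u and p)) and (u -> p)
Before havoc g: ((not u) -> (u and p)) and (u -> p)
Answer: WP = ((not u) -> (u and p)) and (u -> p)


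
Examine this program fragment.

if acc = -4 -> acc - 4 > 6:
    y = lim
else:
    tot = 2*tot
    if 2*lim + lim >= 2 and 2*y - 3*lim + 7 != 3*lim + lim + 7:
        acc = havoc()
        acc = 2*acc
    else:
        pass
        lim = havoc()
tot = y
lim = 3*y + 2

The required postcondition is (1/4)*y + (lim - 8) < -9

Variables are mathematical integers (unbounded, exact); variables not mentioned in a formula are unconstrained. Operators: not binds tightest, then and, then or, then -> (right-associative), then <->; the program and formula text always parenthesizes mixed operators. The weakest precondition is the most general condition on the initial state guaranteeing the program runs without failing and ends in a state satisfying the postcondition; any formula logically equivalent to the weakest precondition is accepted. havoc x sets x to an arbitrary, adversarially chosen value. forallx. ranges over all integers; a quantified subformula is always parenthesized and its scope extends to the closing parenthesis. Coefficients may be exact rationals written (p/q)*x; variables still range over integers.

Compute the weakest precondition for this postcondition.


Working backward. After the program, the postcondition (1/4)*y + (lim - 8) < -9 must hold; in canonical form it is lim + (1/4)*y < -1.
Before lim := 3*y + 2: (13/4)*y < -3
Before tot := y: (13/4)*y < -3
Then branch requires (13/4)*lim < -3; else branch requires ((3*lim >= 2 and 2*y != 7*lim) -> (13/4)*y < -3) and ((not (3*lim >= 2 and 2*y != 7*lim)) -> (13/4)*y < -3).
Before the if: ((acc = -4 -> acc > 10) -> (13/4)*lim < -3) and ((not (acc = -4 -> acc > 10)) -> (((3*lim >= 2 and 2*y != 7*lim) -> (13/4)*y < -3) and ((not (3*lim >= 2 and 2*y != 7*lim)) -> (13/4)*y < -3)))
Answer: WP = ((acc = -4 -> acc > 10) -> (13/4)*lim < -3) and ((not (acc = -4 -> acc > 10)) -> (((3*lim >= 2 and 2*y != 7*lim) -> (13/4)*y < -3) and ((not (3*lim >= 2 and 2*y != 7*lim)) -> (13/4)*y < -3)))


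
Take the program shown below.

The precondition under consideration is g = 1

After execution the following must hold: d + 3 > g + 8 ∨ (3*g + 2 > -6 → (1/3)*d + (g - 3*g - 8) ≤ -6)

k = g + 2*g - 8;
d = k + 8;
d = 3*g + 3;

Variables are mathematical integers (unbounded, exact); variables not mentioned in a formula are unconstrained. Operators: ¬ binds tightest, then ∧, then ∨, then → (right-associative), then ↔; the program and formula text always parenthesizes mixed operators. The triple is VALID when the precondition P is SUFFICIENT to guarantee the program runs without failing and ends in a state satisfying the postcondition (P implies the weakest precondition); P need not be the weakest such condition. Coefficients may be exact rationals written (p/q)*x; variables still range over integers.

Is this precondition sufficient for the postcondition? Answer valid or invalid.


Working backward. After the program, the postcondition d + 3 > g + 8 ∨ (3*g + 2 > -6 → (1/3)*d + (g - 3*g - 8) ≤ -6) must hold; in canonical form it is d > g + 5 ∨ (3*g > -8 → (1/3)*d ≤ 2*g + 2).
Before d := 3*g + 3: 2*g > 2 ∨ (3*g > -8 → g ≥ -1)
Before d := k + 8: 2*g > 2 ∨ (3*g > -8 → g ≥ -1)
Before k := g + 2*g - 8: 2*g > 2 ∨ (3*g > -8 → g ≥ -1)
The weakest precondition is 2*g > 2 ∨ (3*g > -8 → g ≥ -1).
Check whether g = 1 implies it.
Every state satisfying the precondition satisfies the weakest precondition: the implication holds.
Answer: valid


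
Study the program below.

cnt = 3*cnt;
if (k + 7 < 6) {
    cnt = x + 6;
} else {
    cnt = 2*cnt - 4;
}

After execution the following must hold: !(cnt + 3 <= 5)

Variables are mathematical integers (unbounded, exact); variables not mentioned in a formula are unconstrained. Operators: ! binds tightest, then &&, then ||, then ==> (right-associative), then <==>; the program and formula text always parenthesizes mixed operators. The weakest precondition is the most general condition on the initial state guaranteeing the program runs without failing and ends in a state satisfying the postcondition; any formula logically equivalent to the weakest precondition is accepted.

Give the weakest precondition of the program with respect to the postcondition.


Working backward. After the program, the postcondition !(cnt + 3 <= 5) must hold; in canonical form it is !(cnt <= 2).
Then branch requires !(x <= -4); else branch requires !(2*cnt <= 6).
Before the if: (k < -1 ==> (!(x <= -4))) && ((!(k < -1)) ==> (!(2*cnt <= 6)))
Before cnt := 3*cnt: (k < -1 ==> (!(x <= -4))) && ((!(k < -1)) ==> (!(6*cnt <= 6)))
Answer: WP = (k < -1 ==> (!(x <= -4))) && ((!(k < -1)) ==> (!(6*cnt <= 6)))


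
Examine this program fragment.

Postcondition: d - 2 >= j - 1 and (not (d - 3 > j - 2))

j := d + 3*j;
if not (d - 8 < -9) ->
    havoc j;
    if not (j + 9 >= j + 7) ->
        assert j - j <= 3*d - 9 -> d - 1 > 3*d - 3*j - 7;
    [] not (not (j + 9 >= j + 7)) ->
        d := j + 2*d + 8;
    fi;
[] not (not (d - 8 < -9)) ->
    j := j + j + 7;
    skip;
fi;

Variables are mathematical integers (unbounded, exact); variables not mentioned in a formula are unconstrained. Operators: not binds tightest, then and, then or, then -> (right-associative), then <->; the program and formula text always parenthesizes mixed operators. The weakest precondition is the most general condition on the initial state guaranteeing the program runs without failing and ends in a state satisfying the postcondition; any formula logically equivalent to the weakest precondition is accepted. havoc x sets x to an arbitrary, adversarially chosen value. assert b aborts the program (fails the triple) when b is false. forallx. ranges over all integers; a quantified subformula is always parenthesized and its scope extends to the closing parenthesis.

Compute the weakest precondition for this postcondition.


Working backward. After the program, the postcondition d - 2 >= j - 1 and (not (d - 3 > j - 2)) must hold; in canonical form it is d >= j + 1 and (not (d > j + 1)).
Then branch requires 2*d >= -7 and (not (2*d > -7)); else branch requires d >= 2*j + 8 and (not (d > 2*j + 8)).
Before the if: ((not (d < -1)) -> (2*d >= -7 and (not (2*d > -7)))) and (d < -1 -> (d >= 2*j + 8 and (not (d > 2*j + 8))))
Before j := d + 3*j: ((not (d < -1)) -> (2*d >= -7 and (not (2*d > -7)))) and (d < -1 -> (d + 6*j <= -8 and (not (d + 6*j < -8))))
Answer: WP = ((not (d < -1)) -> (2*d >= -7 and (not (2*d > -7)))) and (d < -1 -> (d + 6*j <= -8 and (not (d + 6*j < -8))))


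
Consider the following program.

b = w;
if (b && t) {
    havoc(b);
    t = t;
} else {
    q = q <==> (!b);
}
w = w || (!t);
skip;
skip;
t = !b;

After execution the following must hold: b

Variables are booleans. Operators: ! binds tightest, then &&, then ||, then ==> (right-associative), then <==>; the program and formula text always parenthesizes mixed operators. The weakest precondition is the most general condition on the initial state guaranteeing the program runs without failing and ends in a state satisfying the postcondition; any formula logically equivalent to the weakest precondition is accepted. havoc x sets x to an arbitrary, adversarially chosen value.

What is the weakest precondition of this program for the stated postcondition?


Working backward. After the program, b must hold.
Before t := !b: b
Before skip: b
Before skip: b
Before w := w || (!t): b
Then branch requires false; else branch requires b.
Before the if: (!(b && t)) && ((!(b && t)) ==> b)
Before b := w: (!(w && t)) && ((!(w && t)) ==> w)
Answer: WP = (!(w && t)) && ((!(w && t)) ==> w)


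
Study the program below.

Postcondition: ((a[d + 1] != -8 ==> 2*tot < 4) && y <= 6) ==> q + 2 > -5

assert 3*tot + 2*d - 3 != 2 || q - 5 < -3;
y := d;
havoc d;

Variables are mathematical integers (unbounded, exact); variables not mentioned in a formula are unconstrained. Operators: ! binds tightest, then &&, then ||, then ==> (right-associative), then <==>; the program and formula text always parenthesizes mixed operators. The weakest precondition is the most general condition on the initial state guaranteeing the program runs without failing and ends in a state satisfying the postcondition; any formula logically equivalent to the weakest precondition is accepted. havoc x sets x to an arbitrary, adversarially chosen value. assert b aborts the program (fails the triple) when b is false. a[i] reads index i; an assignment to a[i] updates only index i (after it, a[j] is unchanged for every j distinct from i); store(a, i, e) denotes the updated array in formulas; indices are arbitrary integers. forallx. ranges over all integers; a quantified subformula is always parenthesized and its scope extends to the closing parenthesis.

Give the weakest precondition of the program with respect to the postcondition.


Working backward. After the program, the postcondition ((a[d + 1] != -8 ==> 2*tot < 4) && y <= 6) ==> q + 2 > -5 must hold; in canonical form it is ((a[d + 1] != -8 ==> 2*tot < 4) && y <= 6) ==> q > -7.
Before havoc d: forall d_1. (((a[d_1 + 1] != -8 ==> 2*tot < 4) && y <= 6) ==> q > -7)
Before y := d: forall d_1. (((a[d_1 + 1] != -8 ==> 2*tot < 4) && d <= 6) ==> q > -7)
Before assert 3*tot + 2*d - 3 != 2 || q - 5 < -3: (2*d + 3*tot != 5 || q < 2) && (forall d_1. (((a[d_1 + 1] != -8 ==> 2*tot < 4) && d <= 6) ==> q > -7))
Answer: WP = (2*d + 3*tot != 5 || q < 2) && (forall d_1. (((a[d_1 + 1] != -8 ==> 2*tot < 4) && d <= 6) ==> q > -7))


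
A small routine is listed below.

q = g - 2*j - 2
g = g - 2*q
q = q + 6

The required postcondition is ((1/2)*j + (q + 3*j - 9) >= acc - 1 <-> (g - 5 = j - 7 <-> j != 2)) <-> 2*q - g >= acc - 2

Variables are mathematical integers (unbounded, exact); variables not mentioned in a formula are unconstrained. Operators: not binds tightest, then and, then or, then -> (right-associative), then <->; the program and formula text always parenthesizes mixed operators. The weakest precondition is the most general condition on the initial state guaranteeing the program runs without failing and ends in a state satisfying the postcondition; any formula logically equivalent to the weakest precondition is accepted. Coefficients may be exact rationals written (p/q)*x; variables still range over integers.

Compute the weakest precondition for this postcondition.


Working backward. After the program, the postcondition ((1/2)*j + (q + 3*j - 9) >= acc - 1 <-> (g - 5 = j - 7 <-> j != 2)) <-> 2*q - g >= acc - 2 must hold; in canonical form it is ((7/2)*j + q >= acc + 8 <-> (g = j - 2 <-> j != 2)) <-> 2*q >= acc + g - 2.
Before q := q + 6: ((7/2)*j + q >= acc + 2 <-> (g = j - 2 <-> j != 2)) <-> 2*q >= acc + g - 14
Before g := g - 2*q: ((7/2)*j + q >= acc + 2 <-> (g = j + 2*q - 2 <-> j != 2)) <-> 4*q >= acc + g - 14
Before q := g - 2*j - 2: (g + (3/2)*j >= acc + 4 <-> (3*j = g - 6 <-> j != 2)) <-> 3*g >= acc + 8*j - 6
Answer: WP = (g + (3/2)*j >= acc + 4 <-> (3*j = g - 6 <-> j != 2)) <-> 3*g >= acc + 8*j - 6


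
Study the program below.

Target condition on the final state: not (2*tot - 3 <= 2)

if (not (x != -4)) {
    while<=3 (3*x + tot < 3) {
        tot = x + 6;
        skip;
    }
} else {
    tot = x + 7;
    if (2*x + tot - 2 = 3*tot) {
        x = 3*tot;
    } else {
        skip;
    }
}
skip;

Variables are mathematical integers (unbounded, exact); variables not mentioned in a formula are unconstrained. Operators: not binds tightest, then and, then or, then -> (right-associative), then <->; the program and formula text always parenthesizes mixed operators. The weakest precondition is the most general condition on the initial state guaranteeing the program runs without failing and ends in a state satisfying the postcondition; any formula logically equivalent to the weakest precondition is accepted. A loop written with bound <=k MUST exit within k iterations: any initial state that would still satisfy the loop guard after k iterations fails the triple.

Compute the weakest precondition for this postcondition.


Working backward. After the program, the postcondition not (2*tot - 3 <= 2) must hold; in canonical form it is not (2*tot <= 5).
Before skip: not (2*tot <= 5)
Then branch requires (tot + 3*x < 3 -> ((4*x < -3 -> ((4*x < -3 -> ((not (4*x < -3)) and (not (2*x <= -7)))) and ((not (4*x < -3)) -> (not (2*x <= -7))))) and ((not (4*x < -3)) -> (not (2*x <= -7))))) and ((not (tot + 3*x < 3)) -> (not (2*tot <= 5))); else branch requires not (2*x <= -9).
Before the if: ((not (x != -4)) -> ((tot + 3*x < 3 -> ((4*x < -3 -> ((4*x < -3 -> ((not (4*x < -3)) and (not (2*x <= -7)))) and ((not (4*x < -3)) -> (not (2*x <= -7))))) and ((not (4*x < -3)) -> (not (2*x <= -7))))) and ((not (tot + 3*x < 3)) -> (not (2*tot <= 5))))) and (x != -4 -> (not (2*x <= -9)))
Answer: WP = ((not (x != -4)) -> ((tot + 3*x < 3 -> ((4*x < -3 -> ((4*x < -3 -> ((not (4*x < -3)) and (not (2*x <= -7)))) and ((not (4*x < -3)) -> (not (2*x <= -7))))) and ((not (4*x < -3)) -> (not (2*x <= -7))))) and ((not (tot + 3*x < 3)) -> (not (2*tot <= 5))))) and (x != -4 -> (not (2*x <= -9)))


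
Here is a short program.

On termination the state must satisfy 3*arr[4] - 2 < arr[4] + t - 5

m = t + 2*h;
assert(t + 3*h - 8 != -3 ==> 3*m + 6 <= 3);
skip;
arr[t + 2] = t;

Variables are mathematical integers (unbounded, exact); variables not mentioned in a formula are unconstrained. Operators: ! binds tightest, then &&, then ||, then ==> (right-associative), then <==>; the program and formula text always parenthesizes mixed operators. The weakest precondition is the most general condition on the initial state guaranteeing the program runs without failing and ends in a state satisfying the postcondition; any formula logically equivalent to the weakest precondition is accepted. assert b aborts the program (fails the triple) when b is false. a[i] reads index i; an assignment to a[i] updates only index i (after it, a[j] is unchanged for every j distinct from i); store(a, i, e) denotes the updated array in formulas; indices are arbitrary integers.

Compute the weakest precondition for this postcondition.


Working backward. After the program, the postcondition 3*arr[4] - 2 < arr[4] + t - 5 must hold; in canonical form it is 2*arr[4] < t - 3.
Before arr[t + 2] := t: 2*store(arr, t + 2, t)[4] < t - 3
Before skip: 2*store(arr, t + 2, t)[4] < t - 3
Before assert t + 3*h - 8 != -3 ==> 3*m + 6 <= 3: (3*h + t != 5 ==> 3*m <= -3) && 2*store(arr, t + 2, t)[4] < t - 3
Before m := t + 2*h: (3*h + t != 5 ==> 6*h + 3*t <= -3) && 2*store(arr, t + 2, t)[4] < t - 3
Answer: WP = (3*h + t != 5 ==> 6*h + 3*t <= -3) && 2*store(arr, t + 2, t)[4] < t - 3


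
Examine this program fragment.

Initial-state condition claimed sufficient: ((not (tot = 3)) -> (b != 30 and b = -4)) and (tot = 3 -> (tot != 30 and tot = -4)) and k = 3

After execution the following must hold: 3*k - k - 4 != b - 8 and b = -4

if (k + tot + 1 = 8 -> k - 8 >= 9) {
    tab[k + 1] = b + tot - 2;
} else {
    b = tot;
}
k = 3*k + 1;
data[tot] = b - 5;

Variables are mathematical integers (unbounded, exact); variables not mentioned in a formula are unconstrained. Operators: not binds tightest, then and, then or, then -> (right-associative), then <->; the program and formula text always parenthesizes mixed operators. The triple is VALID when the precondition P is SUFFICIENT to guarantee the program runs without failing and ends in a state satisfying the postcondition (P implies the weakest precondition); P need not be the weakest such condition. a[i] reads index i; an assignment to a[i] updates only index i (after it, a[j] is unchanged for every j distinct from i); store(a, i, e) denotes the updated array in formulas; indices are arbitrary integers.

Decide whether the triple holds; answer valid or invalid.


Working backward. After the program, the postcondition 3*k - k - 4 != b - 8 and b = -4 must hold; in canonical form it is 2*k != b - 4 and b = -4.
Before data[tot] := b - 5: 2*k != b - 4 and b = -4
Before k := 3*k + 1: 6*k != b - 6 and b = -4
Then branch requires 6*k != b - 6 and b = -4; else branch requires 6*k != tot - 6 and tot = -4.
Before the if: ((k + tot = 7 -> k >= 17) -> (6*k != b - 6 and b = -4)) and ((not (k + tot = 7 -> k >= 17)) -> (6*k != tot - 6 and tot = -4))
The weakest precondition is ((k + tot = 7 -> k >= 17) -> (6*k != b - 6 and b = -4)) and ((not (k + tot = 7 -> k >= 17)) -> (6*k != tot - 6 and tot = -4)).
Check whether ((not (tot = 3)) -> (b != 30 and b = -4)) and (tot = 3 -> (tot != 30 and tot = -4)) and k = 3 implies it.
Countermodel: at the initial state b = -4, k = 3, tot = 4, the precondition holds but the weakest precondition fails.
Answer: invalid


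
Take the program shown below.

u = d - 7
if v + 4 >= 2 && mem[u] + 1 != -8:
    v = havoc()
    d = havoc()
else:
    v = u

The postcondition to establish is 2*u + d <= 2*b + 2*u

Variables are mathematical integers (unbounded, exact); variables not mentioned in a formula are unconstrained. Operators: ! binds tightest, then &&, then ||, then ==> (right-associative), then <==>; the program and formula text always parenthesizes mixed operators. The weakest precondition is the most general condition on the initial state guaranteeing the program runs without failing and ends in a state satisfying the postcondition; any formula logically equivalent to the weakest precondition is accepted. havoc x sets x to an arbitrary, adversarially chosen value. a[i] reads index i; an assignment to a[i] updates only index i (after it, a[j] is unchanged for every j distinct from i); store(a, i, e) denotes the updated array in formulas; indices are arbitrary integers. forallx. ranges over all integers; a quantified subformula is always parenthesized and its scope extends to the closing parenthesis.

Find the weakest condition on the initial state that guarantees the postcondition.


Working backward. After the program, the postcondition 2*u + d <= 2*b + 2*u must hold; in canonical form it is d <= 2*b.
Then branch requires forall d_1. d_1 <= 2*b; else branch requires d <= 2*b.
Before the if: ((v >= -2 && mem[u] != -9) ==> (forall d_1. d_1 <= 2*b)) && ((!(v >= -2 && mem[u] != -9)) ==> d <= 2*b)
Before u := d - 7: ((v >= -2 && mem[d - 7] != -9) ==> (forall d_1. d_1 <= 2*b)) && ((!(v >= -2 && mem[d - 7] != -9)) ==> d <= 2*b)
Answer: WP = ((v >= -2 && mem[d - 7] != -9) ==> (forall d_1. d_1 <= 2*b)) && ((!(v >= -2 && mem[d - 7] != -9)) ==> d <= 2*b)


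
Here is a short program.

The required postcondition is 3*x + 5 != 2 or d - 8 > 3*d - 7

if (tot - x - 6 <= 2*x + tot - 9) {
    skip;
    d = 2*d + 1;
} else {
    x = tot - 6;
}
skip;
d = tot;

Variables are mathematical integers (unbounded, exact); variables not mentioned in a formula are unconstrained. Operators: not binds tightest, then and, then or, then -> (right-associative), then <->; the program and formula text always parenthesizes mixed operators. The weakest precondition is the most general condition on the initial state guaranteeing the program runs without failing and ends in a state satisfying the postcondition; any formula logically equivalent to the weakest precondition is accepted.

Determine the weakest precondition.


Working backward. After the program, the postcondition 3*x + 5 != 2 or d - 8 > 3*d - 7 must hold; in canonical form it is 3*x != -3 or 2*d < -1.
Before d := tot: 3*x != -3 or 2*tot < -1
Before skip: 3*x != -3 or 2*tot < -1
Then branch requires 3*x != -3 or 2*tot < -1; else branch requires 3*tot != 15 or 2*tot < -1.
Before the if: (3*x >= 3 -> (3*x != -3 or 2*tot < -1)) and ((not (3*x >= 3)) -> (3*tot != 15 or 2*tot < -1))
Answer: WP = (3*x >= 3 -> (3*x != -3 or 2*tot < -1)) and ((not (3*x >= 3)) -> (3*tot != 15 or 2*tot < -1))


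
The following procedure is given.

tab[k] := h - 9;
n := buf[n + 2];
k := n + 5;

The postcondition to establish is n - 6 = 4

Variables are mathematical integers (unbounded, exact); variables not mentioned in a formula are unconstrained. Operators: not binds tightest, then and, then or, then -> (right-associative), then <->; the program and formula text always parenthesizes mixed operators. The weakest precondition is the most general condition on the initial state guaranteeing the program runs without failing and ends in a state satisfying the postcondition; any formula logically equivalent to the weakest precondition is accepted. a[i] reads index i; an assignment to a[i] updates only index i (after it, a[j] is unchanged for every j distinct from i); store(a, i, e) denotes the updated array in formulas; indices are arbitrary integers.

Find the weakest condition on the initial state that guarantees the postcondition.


Working backward. After the program, the postcondition n - 6 = 4 must hold; in canonical form it is n = 10.
Before k := n + 5: n = 10
Before n := buf[n + 2]: buf[n + 2] = 10
Before tab[k] := h - 9: buf[n + 2] = 10
Answer: WP = buf[n + 2] = 10


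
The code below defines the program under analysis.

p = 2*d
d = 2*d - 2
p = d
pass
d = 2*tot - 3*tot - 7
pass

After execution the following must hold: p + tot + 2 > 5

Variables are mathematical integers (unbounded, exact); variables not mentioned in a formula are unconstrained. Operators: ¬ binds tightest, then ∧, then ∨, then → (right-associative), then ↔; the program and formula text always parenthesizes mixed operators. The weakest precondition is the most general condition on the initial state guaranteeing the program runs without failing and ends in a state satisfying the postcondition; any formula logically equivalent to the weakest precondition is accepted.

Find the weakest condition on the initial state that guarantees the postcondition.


Working backward. After the program, the postcondition p + tot + 2 > 5 must hold; in canonical form it is p + tot > 3.
Before skip: p + tot > 3
Before d := 2*tot - 3*tot - 7: p + tot > 3
Before skip: p + tot > 3
Before p := d: d + tot > 3
Before d := 2*d - 2: 2*d + tot > 5
Before p := 2*d: 2*d + tot > 5
Answer: WP = 2*d + tot > 5
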